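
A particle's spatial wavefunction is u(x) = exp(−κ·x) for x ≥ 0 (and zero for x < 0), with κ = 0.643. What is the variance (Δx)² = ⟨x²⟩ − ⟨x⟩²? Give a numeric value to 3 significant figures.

Compute ⟨x⟩ and ⟨x²⟩ separately, then (Δx)² = ⟨x²⟩ − ⟨x⟩².
Every integrand reduces to terms xʲ·e^(−2κx) on [0, ∞); use ∫₀^∞ xʲ·e^(−2κx) dx = j!/(2κ)^(j+1).
Normalization: ∫|u|² dx = 0.77760.
⟨x⟩ = 0.77760 and ⟨x²⟩ = 1.2093.
(Δx)² = 1.2093 − (0.77760)² = 0.60467.

0.605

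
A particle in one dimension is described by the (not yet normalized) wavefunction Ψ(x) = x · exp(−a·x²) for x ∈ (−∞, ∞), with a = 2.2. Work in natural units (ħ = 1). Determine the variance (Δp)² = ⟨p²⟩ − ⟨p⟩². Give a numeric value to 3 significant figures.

6.60

Compute ⟨p⟩ and ⟨p²⟩ separately; (Δp)² = ⟨p²⟩ − ⟨p⟩².
Expand each integrand as polynomial × e^(−2ax²) and use ∫x^(2j)·e^(−2ax²) dx = (2j−1)!!/(4a)^j · √(π/(2a)), odd powers → 0; here √(π/(2a)) = 0.84498. Differentiate with the product rule, d/dx e^(−ax²) = −2ax·e^(−ax²).
Normalization: ∫|Ψ|² dx = 0.096021.
⟨p⟩ = 0.0000 and ⟨p²⟩ = 6.6000.
(Δp)² = 6.6000 − (0.0000)² = 6.6000.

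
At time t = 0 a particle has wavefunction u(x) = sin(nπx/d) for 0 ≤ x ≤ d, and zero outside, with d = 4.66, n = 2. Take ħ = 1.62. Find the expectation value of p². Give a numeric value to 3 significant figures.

p² u = −ħ² d²u/dx²; ⟨p²⟩ = −ħ² ∫ u*·u'' dx / ∫|u|² dx.
d/dx sin(nπx/d) = (nπ/d)·cos(nπx/d) and d²/dx² sin(nπx/d) = −(nπ/d)²·sin(nπx/d); on 0 ≤ x ≤ d, ∫sin²(nπx/d) dx = d/2 and ∫sin(nπx/d)·cos(nπx/d) dx = 0.
State is unnormalized: ∫|u|² dx = 2.3300, and ∫u*·(−ħ² u'') dx = 11.117, so ⟨p²⟩ = 11.117 / 2.3300.
⟨p²⟩ = 4.7711.

4.77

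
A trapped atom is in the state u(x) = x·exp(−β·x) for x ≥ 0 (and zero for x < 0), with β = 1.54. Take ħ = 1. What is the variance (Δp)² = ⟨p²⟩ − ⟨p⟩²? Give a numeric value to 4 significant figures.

Compute ⟨p⟩ and ⟨p²⟩ separately; (Δp)² = ⟨p²⟩ − ⟨p⟩².
Differentiate x·exp(−β·x) with the product rule; every integrand then reduces to terms xʲ·e^(−2βx) on [0, ∞), with ∫₀^∞ xʲ·e^(−2βx) dx = j!/(2β)^(j+1).
Normalization: ∫|u|² dx = 0.068451.
⟨p⟩ = 0.0000 and ⟨p²⟩ = 2.3716.
(Δp)² = 2.3716 − (0.0000)² = 2.3716.

2.372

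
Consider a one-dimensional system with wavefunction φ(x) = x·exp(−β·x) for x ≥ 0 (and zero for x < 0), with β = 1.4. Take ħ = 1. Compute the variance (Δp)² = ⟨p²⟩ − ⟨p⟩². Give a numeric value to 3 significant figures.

Compute ⟨p⟩ and ⟨p²⟩ separately; (Δp)² = ⟨p²⟩ − ⟨p⟩².
Differentiate x·exp(−β·x) with the product rule; every integrand then reduces to terms xʲ·e^(−2βx) on [0, ∞), with ∫₀^∞ xʲ·e^(−2βx) dx = j!/(2β)^(j+1).
Normalization: ∫|φ|² dx = 0.091108.
⟨p⟩ = 0.0000 and ⟨p²⟩ = 1.9600.
(Δp)² = 1.9600 − (0.0000)² = 1.9600.

1.96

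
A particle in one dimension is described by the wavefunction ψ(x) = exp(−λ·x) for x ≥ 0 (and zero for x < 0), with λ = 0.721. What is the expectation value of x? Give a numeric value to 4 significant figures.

0.6935

⟨x⟩ = ∫ x·|ψ|² dx / ∫|ψ|² dx (integrals over the domain).
Every integrand reduces to terms xʲ·e^(−2λx) on [0, ∞); use ∫₀^∞ xʲ·e^(−2λx) dx = j!/(2λ)^(j+1).
State is unnormalized: ∫|ψ|² dx = 0.69348, and ∫ψ*·x·ψ dx = 0.48092, so ⟨x⟩ = 0.48092 / 0.69348.
⟨x⟩ = 0.69348.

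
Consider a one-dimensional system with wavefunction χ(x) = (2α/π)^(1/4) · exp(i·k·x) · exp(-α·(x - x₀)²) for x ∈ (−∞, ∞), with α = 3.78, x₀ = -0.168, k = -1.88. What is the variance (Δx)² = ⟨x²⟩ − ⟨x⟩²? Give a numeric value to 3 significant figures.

Compute ⟨x⟩ and ⟨x²⟩ separately, then (Δx)² = ⟨x²⟩ − ⟨x⟩².
Gaussian moments (u = x − x₀): ∫u^(2j)·e^(−2αu²) du = (2j−1)!!/(4α)^j · √(π/(2α)), odd powers integrate to 0; here √(π/(2α)) = 0.64464.
⟨x⟩ = -0.16800 and ⟨x²⟩ = 0.094362.
(Δx)² = 0.094362 − (-0.16800)² = 0.066138.

0.0661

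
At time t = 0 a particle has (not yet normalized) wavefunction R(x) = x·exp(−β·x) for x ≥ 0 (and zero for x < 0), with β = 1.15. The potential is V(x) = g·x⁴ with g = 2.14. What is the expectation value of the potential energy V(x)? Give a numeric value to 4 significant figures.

27.53

⟨V⟩ = ∫ V(x)·|R|² dx / ∫|R|² dx.
Every integrand reduces to terms xʲ·e^(−2βx) on [0, ∞); use ∫₀^∞ xʲ·e^(−2βx) dx = j!/(2β)^(j+1).
State is unnormalized: ∫|R|² dx = 0.16438, and ∫R*·V(x)·R dx = 4.5253, so ⟨V⟩ = 4.5253 / 0.16438.
⟨V⟩ = 27.530.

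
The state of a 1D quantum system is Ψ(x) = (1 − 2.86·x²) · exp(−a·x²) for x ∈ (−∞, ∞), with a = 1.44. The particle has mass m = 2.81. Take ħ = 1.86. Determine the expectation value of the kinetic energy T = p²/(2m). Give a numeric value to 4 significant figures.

4.416

T = −(ħ²/2m) d²/dx², so ⟨T⟩ = −(ħ²/2m) ∫ Ψ*·Ψ'' dx / ∫|Ψ|² dx; with m = 2.81.
Expand each integrand as polynomial × e^(−2ax²) and use ∫x^(2j)·e^(−2ax²) dx = (2j−1)!!/(4a)^j · √(π/(2a)), odd powers → 0; here √(π/(2a)) = 1.0444. Differentiate with the product rule, d/dx e^(−ax²) = −2ax·e^(−ax²).
State is unnormalized: ∫|Ψ|² dx = 0.77973, and ∫Ψ*·(−ħ²/2m · Ψ'') dx = 3.4430, so ⟨T⟩ = 3.4430 / 0.77973.
⟨T⟩ = 4.4156.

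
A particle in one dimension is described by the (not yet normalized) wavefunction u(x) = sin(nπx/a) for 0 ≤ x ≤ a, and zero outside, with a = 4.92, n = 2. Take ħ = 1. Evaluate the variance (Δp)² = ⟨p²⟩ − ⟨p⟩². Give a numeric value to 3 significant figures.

1.63

Compute ⟨p⟩ and ⟨p²⟩ separately; (Δp)² = ⟨p²⟩ − ⟨p⟩².
d/dx sin(nπx/a) = (nπ/a)·cos(nπx/a) and d²/dx² sin(nπx/a) = −(nπ/a)²·sin(nπx/a); on 0 ≤ x ≤ a, ∫sin²(nπx/a) dx = a/2 and ∫sin(nπx/a)·cos(nπx/a) dx = 0.
Normalization: ∫|u|² dx = 2.4600.
⟨p⟩ = 0.0000 and ⟨p²⟩ = 1.6309.
(Δp)² = 1.6309 − (0.0000)² = 1.6309.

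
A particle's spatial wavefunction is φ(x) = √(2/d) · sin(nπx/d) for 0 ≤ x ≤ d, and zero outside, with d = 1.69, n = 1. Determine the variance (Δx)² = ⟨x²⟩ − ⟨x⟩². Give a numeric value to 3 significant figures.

Compute ⟨x⟩ and ⟨x²⟩ separately, then (Δx)² = ⟨x²⟩ − ⟨x⟩².
With sin²θ = (1 − cos2θ)/2 on 0 ≤ x ≤ d: ∫sin²(nπx/d) dx = d/2, ∫x·sin²(nπx/d) dx = d²/4, ∫x²·sin²(nπx/d) dx = d³·(1/6 − 1/(4n²π²)); higher powers xᵏ the same way, integrating xᵏ·cos(2nπx/d) by parts.
⟨x⟩ = 0.84500 and ⟨x²⟩ = 0.80734.
(Δx)² = 0.80734 − (0.84500)² = 0.093317.

0.0933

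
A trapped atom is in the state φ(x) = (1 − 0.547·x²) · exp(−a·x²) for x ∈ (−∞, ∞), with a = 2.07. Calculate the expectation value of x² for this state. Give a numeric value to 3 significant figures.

0.0917

⟨x²⟩ = ∫ x²·|φ|² dx / ∫|φ|² dx (integrals over the domain).
Expand each integrand as polynomial × e^(−2ax²) and use ∫x^(2j)·e^(−2ax²) dx = (2j−1)!!/(4a)^j · √(π/(2a)), odd powers → 0; here √(π/(2a)) = 0.87111.
State is unnormalized: ∫|φ|² dx = 0.76742, and ∫φ*·x²·φ dx = 0.070393, so ⟨x²⟩ = 0.070393 / 0.76742.
⟨x²⟩ = 0.091726.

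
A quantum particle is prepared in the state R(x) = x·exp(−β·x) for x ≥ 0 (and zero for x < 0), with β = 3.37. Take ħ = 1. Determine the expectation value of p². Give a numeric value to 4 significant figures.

p² R = −ħ² d²R/dx²; ⟨p²⟩ = −ħ² ∫ R*·R'' dx / ∫|R|² dx.
Differentiate x·exp(−β·x) with the product rule; every integrand then reduces to terms xʲ·e^(−2βx) on [0, ∞), with ∫₀^∞ xʲ·e^(−2βx) dx = j!/(2β)^(j+1).
State is unnormalized: ∫|R|² dx = 0.0065321, and ∫R*·(−ħ² R'') dx = 0.074184, so ⟨p²⟩ = 0.074184 / 0.0065321.
⟨p²⟩ = 11.357.

11.36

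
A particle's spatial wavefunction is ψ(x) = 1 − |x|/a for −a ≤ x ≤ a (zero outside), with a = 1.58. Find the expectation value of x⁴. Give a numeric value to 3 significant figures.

0.178

⟨x⁴⟩ = ∫ x⁴·|ψ|² dx / ∫|ψ|² dx (integrals over the domain).
ψ is even, so ∫ over [−a, a] = 2∫₀ᵃ with ψ = 1 − x/a there: ∫₀ᵃ (1 − x/a)² dx = a/3, ∫₀ᵃ x²(1 − x/a)² dx = a³/30, ∫₀ᵃ x⁴(1 − x/a)² dx = a⁵/105.
State is unnormalized: ∫|ψ|² dx = 1.0533, and ∫ψ*·x⁴·ψ dx = 0.18755, so ⟨x⁴⟩ = 0.18755 / 1.0533.
⟨x⁴⟩ = 0.17806.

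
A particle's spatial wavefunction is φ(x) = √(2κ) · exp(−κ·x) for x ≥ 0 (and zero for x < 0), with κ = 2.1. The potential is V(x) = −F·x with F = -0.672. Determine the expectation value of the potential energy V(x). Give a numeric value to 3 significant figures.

⟨V⟩ = ∫ V(x)·|φ|² dx.
Every integrand reduces to terms xʲ·e^(−2κx) on [0, ∞); use ∫₀^∞ xʲ·e^(−2κx) dx = j!/(2κ)^(j+1).
⟨V⟩ = 0.16000.

0.160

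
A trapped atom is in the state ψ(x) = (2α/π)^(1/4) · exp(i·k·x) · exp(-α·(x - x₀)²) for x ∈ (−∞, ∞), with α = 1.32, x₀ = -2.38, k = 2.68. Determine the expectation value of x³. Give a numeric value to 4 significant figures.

⟨x³⟩ = ∫ x³·|ψ|² dx (integrals over the domain).
Gaussian moments (u = x − x₀): ∫u^(2j)·e^(−2αu²) du = (2j−1)!!/(4α)^j · √(π/(2α)), odd powers integrate to 0; here √(π/(2α)) = 1.0909.
⟨x³⟩ = -14.834.

-14.83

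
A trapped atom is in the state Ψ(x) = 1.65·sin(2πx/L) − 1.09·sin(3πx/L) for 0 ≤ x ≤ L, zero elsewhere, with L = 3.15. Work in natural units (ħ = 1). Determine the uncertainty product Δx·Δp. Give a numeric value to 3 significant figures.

Δx = √(⟨x²⟩−⟨x⟩²), Δp = √(⟨p²⟩−⟨p⟩²).
On 0 ≤ x ≤ L (j ≠ l): ∫sin²(jπx/L) dx = L/2, ∫sin(jπx/L)·sin(lπx/L) dx = 0; diagonal moments ∫x·sin²(jπx/L) dx = L²/4, ∫x²·sin²(jπx/L) dx = L³·(1/6 − 1/(4j²π²)); cross terms ∫x·sin(jπx/L)·sin(lπx/L) dx = 0 for j + l even and −4jlL²/(π²(j² − l²)²) for j + l odd, ∫x²·sin(jπx/L)·sin(lπx/L) dx = (−1)^(j+l)·4jlL³/(π²(j² − l²)²); higher powers the same way via product-to-sum and parts. d²/dx² sin(jπx/L) = −(jπ/L)²·sin(jπx/L); on 0 ≤ x ≤ L, ∫sin²(jπx/L) dx = L/2 and ∫sin(jπx/L)·sin(lπx/L) dx = 0 for j ≠ l, so only diagonal terms survive in ∫|Ψ|² and ∫Ψ·Ψ″; ∫Ψ·Ψ′ dx = [Ψ²/2] between the walls = 0.
Normalization: ∫|Ψ|² dx = 6.1592.
⟨x⟩ = 2.1386, ⟨x²⟩ = 4.9785 ⇒ Δx = 0.63617.
⟨p⟩ = 0.0000, ⟨p²⟩ = 5.4897 ⇒ Δp = 2.3430.
Δx·Δp = 1.4906.

1.49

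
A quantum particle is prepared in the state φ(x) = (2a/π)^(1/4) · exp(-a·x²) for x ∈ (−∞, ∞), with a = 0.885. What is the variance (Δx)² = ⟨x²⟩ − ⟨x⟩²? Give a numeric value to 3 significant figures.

0.282

Compute ⟨x⟩ and ⟨x²⟩ separately, then (Δx)² = ⟨x²⟩ − ⟨x⟩².
Gaussian moments: ∫x^(2j)·e^(−2ax²) dx = (2j−1)!!/(4a)^j · √(π/(2a)), odd powers integrate to 0; here √(π/(2a)) = 1.3323.
⟨x⟩ = 0.0000 and ⟨x²⟩ = 0.28249.
(Δx)² = 0.28249 − (0.0000)² = 0.28249.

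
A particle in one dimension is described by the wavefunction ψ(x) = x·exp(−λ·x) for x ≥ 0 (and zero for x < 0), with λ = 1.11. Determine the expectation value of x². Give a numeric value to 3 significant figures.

⟨x²⟩ = ∫ x²·|ψ|² dx / ∫|ψ|² dx (integrals over the domain).
Every integrand reduces to terms xʲ·e^(−2λx) on [0, ∞); use ∫₀^∞ xʲ·e^(−2λx) dx = j!/(2λ)^(j+1).
State is unnormalized: ∫|ψ|² dx = 0.18280, and ∫ψ*·x²·ψ dx = 0.44509, so ⟨x²⟩ = 0.44509 / 0.18280.
⟨x²⟩ = 2.4349.

2.43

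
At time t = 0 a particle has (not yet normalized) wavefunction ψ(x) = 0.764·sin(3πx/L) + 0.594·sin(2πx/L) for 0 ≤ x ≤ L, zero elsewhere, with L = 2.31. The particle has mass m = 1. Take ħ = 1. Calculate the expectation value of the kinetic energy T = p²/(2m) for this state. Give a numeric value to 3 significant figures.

6.58

T = −(ħ²/2m) d²/dx², so ⟨T⟩ = −(ħ²/2m) ∫ ψ*·ψ'' dx / ∫|ψ|² dx; with m = 1.
d²/dx² sin(jπx/L) = −(jπ/L)²·sin(jπx/L); on 0 ≤ x ≤ L, ∫sin²(jπx/L) dx = L/2 and ∫sin(jπx/L)·sin(lπx/L) dx = 0 for j ≠ l, so only diagonal terms survive in ∫|ψ|² and ∫ψ·ψ″; ∫ψ·ψ′ dx = [ψ²/2] between the walls = 0.
State is unnormalized: ∫|ψ|² dx = 1.0817, and ∫ψ*·(−ħ²/2m · ψ'') dx = 7.1187, so ⟨T⟩ = 7.1187 / 1.0817.
⟨T⟩ = 6.5811.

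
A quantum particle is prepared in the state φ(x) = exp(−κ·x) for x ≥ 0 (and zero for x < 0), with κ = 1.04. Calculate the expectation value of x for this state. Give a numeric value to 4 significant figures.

⟨x⟩ = ∫ x·|φ|² dx / ∫|φ|² dx (integrals over the domain).
Every integrand reduces to terms xʲ·e^(−2κx) on [0, ∞); use ∫₀^∞ xʲ·e^(−2κx) dx = j!/(2κ)^(j+1).
State is unnormalized: ∫|φ|² dx = 0.48077, and ∫φ*·x·φ dx = 0.23114, so ⟨x⟩ = 0.23114 / 0.48077.
⟨x⟩ = 0.48077.

0.4808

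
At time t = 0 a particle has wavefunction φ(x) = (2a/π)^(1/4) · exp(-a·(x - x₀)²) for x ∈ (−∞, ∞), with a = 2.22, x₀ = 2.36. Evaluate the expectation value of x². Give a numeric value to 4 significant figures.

⟨x²⟩ = ∫ x²·|φ|² dx (integrals over the domain).
Gaussian moments (u = x − x₀): ∫u^(2j)·e^(−2au²) du = (2j−1)!!/(4a)^j · √(π/(2a)), odd powers integrate to 0; here √(π/(2a)) = 0.84117.
⟨x²⟩ = 5.6822.

5.682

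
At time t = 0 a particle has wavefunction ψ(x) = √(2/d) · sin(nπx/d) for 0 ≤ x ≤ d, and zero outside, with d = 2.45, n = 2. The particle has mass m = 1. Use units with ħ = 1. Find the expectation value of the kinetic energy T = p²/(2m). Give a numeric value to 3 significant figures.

3.29

T = −(ħ²/2m) d²/dx², so ⟨T⟩ = −(ħ²/2m) ∫ ψ*·ψ'' dx; with m = 1.
d/dx sin(nπx/d) = (nπ/d)·cos(nπx/d) and d²/dx² sin(nπx/d) = −(nπ/d)²·sin(nπx/d); on 0 ≤ x ≤ d, ∫sin²(nπx/d) dx = d/2 and ∫sin(nπx/d)·cos(nπx/d) dx = 0.
⟨T⟩ = 3.2885.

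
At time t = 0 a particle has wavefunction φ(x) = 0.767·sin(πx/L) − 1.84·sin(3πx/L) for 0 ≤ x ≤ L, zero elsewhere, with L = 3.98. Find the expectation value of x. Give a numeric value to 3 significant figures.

1.99

⟨x⟩ = ∫ x·|φ|² dx / ∫|φ|² dx (integrals over the domain).
On 0 ≤ x ≤ L (j ≠ l): ∫sin²(jπx/L) dx = L/2, ∫sin(jπx/L)·sin(lπx/L) dx = 0; diagonal moments ∫x·sin²(jπx/L) dx = L²/4, ∫x²·sin²(jπx/L) dx = L³·(1/6 − 1/(4j²π²)); cross terms ∫x·sin(jπx/L)·sin(lπx/L) dx = 0 for j + l even and −4jlL²/(π²(j² − l²)²) for j + l odd, ∫x²·sin(jπx/L)·sin(lπx/L) dx = (−1)^(j+l)·4jlL³/(π²(j² − l²)²); higher powers the same way via product-to-sum and parts.
State is unnormalized: ∫|φ|² dx = 7.9080, and ∫φ*·x·φ dx = 15.737, so ⟨x⟩ = 15.737 / 7.9080.
⟨x⟩ = 1.9900.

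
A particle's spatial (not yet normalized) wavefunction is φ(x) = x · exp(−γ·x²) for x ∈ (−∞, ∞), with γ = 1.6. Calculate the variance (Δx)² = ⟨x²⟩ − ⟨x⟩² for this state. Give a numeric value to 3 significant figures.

Compute ⟨x⟩ and ⟨x²⟩ separately, then (Δx)² = ⟨x²⟩ − ⟨x⟩².
Expand each integrand as polynomial × e^(−2γx²) and use ∫x^(2j)·e^(−2γx²) dx = (2j−1)!!/(4γ)^j · √(π/(2γ)), odd powers → 0; here √(π/(2γ)) = 0.99083.
Normalization: ∫|φ|² dx = 0.15482.
⟨x⟩ = 0.0000 and ⟨x²⟩ = 0.46875.
(Δx)² = 0.46875 − (0.0000)² = 0.46875.

0.469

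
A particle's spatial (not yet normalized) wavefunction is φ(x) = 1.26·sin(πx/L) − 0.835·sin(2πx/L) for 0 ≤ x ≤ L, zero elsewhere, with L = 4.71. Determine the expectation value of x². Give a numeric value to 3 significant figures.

⟨x²⟩ = ∫ x²·|φ|² dx / ∫|φ|² dx (integrals over the domain).
On 0 ≤ x ≤ L (j ≠ l): ∫sin²(jπx/L) dx = L/2, ∫sin(jπx/L)·sin(lπx/L) dx = 0; diagonal moments ∫x·sin²(jπx/L) dx = L²/4, ∫x²·sin²(jπx/L) dx = L³·(1/6 − 1/(4j²π²)); cross terms ∫x·sin(jπx/L)·sin(lπx/L) dx = 0 for j + l even and −4jlL²/(π²(j² − l²)²) for j + l odd, ∫x²·sin(jπx/L)·sin(lπx/L) dx = (−1)^(j+l)·4jlL³/(π²(j² − l²)²); higher powers the same way via product-to-sum and parts.
State is unnormalized: ∫|φ|² dx = 5.3808, and ∫φ*·x²·φ dx = 54.927, so ⟨x²⟩ = 54.927 / 5.3808.
⟨x²⟩ = 10.208.

10.2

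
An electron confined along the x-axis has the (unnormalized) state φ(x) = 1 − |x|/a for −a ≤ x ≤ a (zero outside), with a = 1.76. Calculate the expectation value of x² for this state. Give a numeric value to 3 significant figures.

⟨x²⟩ = ∫ x²·|φ|² dx / ∫|φ|² dx (integrals over the domain).
φ is even, so ∫ over [−a, a] = 2∫₀ᵃ with φ = 1 − x/a there: ∫₀ᵃ (1 − x/a)² dx = a/3, ∫₀ᵃ x²(1 − x/a)² dx = a³/30, ∫₀ᵃ x⁴(1 − x/a)² dx = a⁵/105.
State is unnormalized: ∫|φ|² dx = 1.1733, and ∫φ*·x²·φ dx = 0.36345, so ⟨x²⟩ = 0.36345 / 1.1733.
⟨x²⟩ = 0.30976.

0.310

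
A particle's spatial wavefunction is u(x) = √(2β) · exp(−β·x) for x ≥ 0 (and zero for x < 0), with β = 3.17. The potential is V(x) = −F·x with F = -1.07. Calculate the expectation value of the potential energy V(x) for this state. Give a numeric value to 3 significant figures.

⟨V⟩ = ∫ V(x)·|u|² dx.
Every integrand reduces to terms xʲ·e^(−2βx) on [0, ∞); use ∫₀^∞ xʲ·e^(−2βx) dx = j!/(2β)^(j+1).
⟨V⟩ = 0.16877.

0.169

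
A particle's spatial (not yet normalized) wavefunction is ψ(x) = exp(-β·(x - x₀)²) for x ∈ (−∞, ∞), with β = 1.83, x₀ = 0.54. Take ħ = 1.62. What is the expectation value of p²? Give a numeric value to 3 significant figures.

4.80

p² ψ = −ħ² d²ψ/dx²; ⟨p²⟩ = −ħ² ∫ ψ*·ψ'' dx / ∫|ψ|² dx.
Gaussian moments (u = x − x₀): ∫u^(2j)·e^(−2βu²) du = (2j−1)!!/(4β)^j · √(π/(2β)), odd powers integrate to 0; here √(π/(2β)) = 0.92648. Derivatives: d/dx e^(−βu²) = −2βu·e^(−βu²), d²/dx² e^(−βu²) = (4β²u² − 2β)·e^(−βu²).
State is unnormalized: ∫|ψ|² dx = 0.92648, and ∫ψ*·(−ħ² ψ'') dx = 4.4495, so ⟨p²⟩ = 4.4495 / 0.92648.
⟨p²⟩ = 4.8027.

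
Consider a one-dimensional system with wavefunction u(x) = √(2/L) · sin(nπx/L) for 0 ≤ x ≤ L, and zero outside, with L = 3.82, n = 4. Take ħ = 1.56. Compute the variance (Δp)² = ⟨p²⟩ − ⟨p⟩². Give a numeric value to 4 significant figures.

Compute ⟨p⟩ and ⟨p²⟩ separately; (Δp)² = ⟨p²⟩ − ⟨p⟩².
d/dx sin(nπx/L) = (nπ/L)·cos(nπx/L) and d²/dx² sin(nπx/L) = −(nπ/L)²·sin(nπx/L); on 0 ≤ x ≤ L, ∫sin²(nπx/L) dx = L/2 and ∫sin(nπx/L)·cos(nπx/L) dx = 0.
⟨p⟩ = 0.0000 and ⟨p²⟩ = 26.336.
(Δp)² = 26.336 − (0.0000)² = 26.336.

26.34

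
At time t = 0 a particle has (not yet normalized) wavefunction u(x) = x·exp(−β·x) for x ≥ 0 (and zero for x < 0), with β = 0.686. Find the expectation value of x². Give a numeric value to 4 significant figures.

⟨x²⟩ = ∫ x²·|u|² dx / ∫|u|² dx (integrals over the domain).
Every integrand reduces to terms xʲ·e^(−2βx) on [0, ∞); use ∫₀^∞ xʲ·e^(−2βx) dx = j!/(2β)^(j+1).
State is unnormalized: ∫|u|² dx = 0.77440, and ∫u*·x²·u dx = 4.9367, so ⟨x²⟩ = 4.9367 / 0.77440.
⟨x²⟩ = 6.3749.

6.375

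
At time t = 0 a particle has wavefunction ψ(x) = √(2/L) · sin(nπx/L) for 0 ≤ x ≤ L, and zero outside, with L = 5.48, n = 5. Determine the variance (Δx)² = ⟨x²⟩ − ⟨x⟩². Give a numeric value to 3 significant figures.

2.44

Compute ⟨x⟩ and ⟨x²⟩ separately, then (Δx)² = ⟨x²⟩ − ⟨x⟩².
With sin²θ = (1 − cos2θ)/2 on 0 ≤ x ≤ L: ∫sin²(nπx/L) dx = L/2, ∫x·sin²(nπx/L) dx = L²/4, ∫x²·sin²(nπx/L) dx = L³·(1/6 − 1/(4n²π²)); higher powers xᵏ the same way, integrating xᵏ·cos(2nπx/L) by parts.
⟨x⟩ = 2.7400 and ⟨x²⟩ = 9.9493.
(Δx)² = 9.9493 − (2.7400)² = 2.4417.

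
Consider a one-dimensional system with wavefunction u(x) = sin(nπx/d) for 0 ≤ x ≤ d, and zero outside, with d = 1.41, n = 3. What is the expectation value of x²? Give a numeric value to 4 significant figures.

⟨x²⟩ = ∫ x²·|u|² dx / ∫|u|² dx (integrals over the domain).
With sin²θ = (1 − cos2θ)/2 on 0 ≤ x ≤ d: ∫sin²(nπx/d) dx = d/2, ∫x·sin²(nπx/d) dx = d²/4, ∫x²·sin²(nπx/d) dx = d³·(1/6 − 1/(4n²π²)); higher powers xᵏ the same way, integrating xᵏ·cos(2nπx/d) by parts.
State is unnormalized: ∫|u|² dx = 0.70500, and ∫u*·x²·u dx = 0.45931, so ⟨x²⟩ = 0.45931 / 0.70500.
⟨x²⟩ = 0.65151.

0.6515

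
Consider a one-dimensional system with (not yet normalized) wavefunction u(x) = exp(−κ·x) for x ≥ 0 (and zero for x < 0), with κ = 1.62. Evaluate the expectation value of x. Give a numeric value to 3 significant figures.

0.309

⟨x⟩ = ∫ x·|u|² dx / ∫|u|² dx (integrals over the domain).
Every integrand reduces to terms xʲ·e^(−2κx) on [0, ∞); use ∫₀^∞ xʲ·e^(−2κx) dx = j!/(2κ)^(j+1).
State is unnormalized: ∫|u|² dx = 0.30864, and ∫u*·x·u dx = 0.095260, so ⟨x⟩ = 0.095260 / 0.30864.
⟨x⟩ = 0.30864.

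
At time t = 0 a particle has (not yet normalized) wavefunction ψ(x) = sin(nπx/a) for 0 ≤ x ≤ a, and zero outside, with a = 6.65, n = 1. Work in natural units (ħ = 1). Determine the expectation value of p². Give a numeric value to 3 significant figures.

p² ψ = −ħ² d²ψ/dx²; ⟨p²⟩ = −ħ² ∫ ψ*·ψ'' dx / ∫|ψ|² dx.
d/dx sin(nπx/a) = (nπ/a)·cos(nπx/a) and d²/dx² sin(nπx/a) = −(nπ/a)²·sin(nπx/a); on 0 ≤ x ≤ a, ∫sin²(nπx/a) dx = a/2 and ∫sin(nπx/a)·cos(nπx/a) dx = 0.
State is unnormalized: ∫|ψ|² dx = 3.3250, and ∫ψ*·(−ħ² ψ'') dx = 0.74208, so ⟨p²⟩ = 0.74208 / 3.3250.
⟨p²⟩ = 0.22318.

0.223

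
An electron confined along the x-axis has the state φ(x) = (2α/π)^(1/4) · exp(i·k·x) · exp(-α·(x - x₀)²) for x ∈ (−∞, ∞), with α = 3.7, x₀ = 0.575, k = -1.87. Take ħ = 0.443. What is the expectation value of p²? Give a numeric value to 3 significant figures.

p² φ = −ħ² d²φ/dx²; ⟨p²⟩ = −ħ² ∫ φ*·φ'' dx.
Gaussian moments (u = x − x₀): ∫u^(2j)·e^(−2αu²) du = (2j−1)!!/(4α)^j · √(π/(2α)), odd powers integrate to 0; here √(π/(2α)) = 0.65157. Derivatives: φ′ = (ik − 2αu)·φ, φ″ = ((ik − 2αu)² − 2α)·φ; the odd-in-u pieces drop out.
⟨p²⟩ = 1.4124.

1.41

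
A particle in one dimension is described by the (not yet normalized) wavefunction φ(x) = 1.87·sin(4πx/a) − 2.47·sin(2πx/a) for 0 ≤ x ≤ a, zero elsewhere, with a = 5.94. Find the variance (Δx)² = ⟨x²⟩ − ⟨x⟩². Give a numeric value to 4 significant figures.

Compute ⟨x⟩ and ⟨x²⟩ separately, then (Δx)² = ⟨x²⟩ − ⟨x⟩².
On 0 ≤ x ≤ a (j ≠ l): ∫sin²(jπx/a) dx = a/2, ∫sin(jπx/a)·sin(lπx/a) dx = 0; diagonal moments ∫x·sin²(jπx/a) dx = a²/4, ∫x²·sin²(jπx/a) dx = a³·(1/6 − 1/(4j²π²)); cross terms ∫x·sin(jπx/a)·sin(lπx/a) dx = 0 for j + l even and −4jla²/(π²(j² − l²)²) for j + l odd, ∫x²·sin(jπx/a)·sin(lπx/a) dx = (−1)^(j+l)·4jla³/(π²(j² − l²)²); higher powers the same way via product-to-sum and parts.
Normalization: ∫|φ|² dx = 28.505.
⟨x⟩ = 2.9700 and ⟨x²⟩ = 9.9072.
(Δx)² = 9.9072 − (2.9700)² = 1.0863.

1.086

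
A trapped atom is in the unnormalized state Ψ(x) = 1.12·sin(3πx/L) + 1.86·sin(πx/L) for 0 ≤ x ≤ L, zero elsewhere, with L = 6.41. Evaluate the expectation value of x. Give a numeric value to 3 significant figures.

3.21

⟨x⟩ = ∫ x·|Ψ|² dx / ∫|Ψ|² dx (integrals over the domain).
On 0 ≤ x ≤ L (j ≠ l): ∫sin²(jπx/L) dx = L/2, ∫sin(jπx/L)·sin(lπx/L) dx = 0; diagonal moments ∫x·sin²(jπx/L) dx = L²/4, ∫x²·sin²(jπx/L) dx = L³·(1/6 − 1/(4j²π²)); cross terms ∫x·sin(jπx/L)·sin(lπx/L) dx = 0 for j + l even and −4jlL²/(π²(j² − l²)²) for j + l odd, ∫x²·sin(jπx/L)·sin(lπx/L) dx = (−1)^(j+l)·4jlL³/(π²(j² − l²)²); higher powers the same way via product-to-sum and parts.
State is unnormalized: ∫|Ψ|² dx = 15.108, and ∫Ψ*·x·Ψ dx = 48.422, so ⟨x⟩ = 48.422 / 15.108.
⟨x⟩ = 3.2050.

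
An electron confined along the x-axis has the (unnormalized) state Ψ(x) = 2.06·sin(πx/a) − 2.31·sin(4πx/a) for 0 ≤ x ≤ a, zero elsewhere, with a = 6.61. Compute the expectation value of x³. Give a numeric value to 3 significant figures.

⟨x³⟩ = ∫ x³·|Ψ|² dx / ∫|Ψ|² dx (integrals over the domain).
On 0 ≤ x ≤ a (j ≠ l): ∫sin²(jπx/a) dx = a/2, ∫sin(jπx/a)·sin(lπx/a) dx = 0; diagonal moments ∫x·sin²(jπx/a) dx = a²/4, ∫x²·sin²(jπx/a) dx = a³·(1/6 − 1/(4j²π²)); cross terms ∫x·sin(jπx/a)·sin(lπx/a) dx = 0 for j + l even and −4jla²/(π²(j² − l²)²) for j + l odd, ∫x²·sin(jπx/a)·sin(lπx/a) dx = (−1)^(j+l)·4jla³/(π²(j² − l²)²); higher powers the same way via product-to-sum and parts.
State is unnormalized: ∫|Ψ|² dx = 31.661, and ∫Ψ*·x³·Ψ dx = 2138.3, so ⟨x³⟩ = 2138.3 / 31.661.
⟨x³⟩ = 67.537.

67.5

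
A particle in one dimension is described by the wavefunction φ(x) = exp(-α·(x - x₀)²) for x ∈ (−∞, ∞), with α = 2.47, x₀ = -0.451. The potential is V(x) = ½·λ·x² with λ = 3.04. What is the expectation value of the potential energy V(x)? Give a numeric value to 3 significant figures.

⟨V⟩ = ∫ V(x)·|φ|² dx / ∫|φ|² dx.
Gaussian moments (u = x − x₀): ∫u^(2j)·e^(−2αu²) du = (2j−1)!!/(4α)^j · √(π/(2α)), odd powers integrate to 0; here √(π/(2α)) = 0.79746.
State is unnormalized: ∫|φ|² dx = 0.79746, and ∫φ*·V(x)·φ dx = 0.36924, so ⟨V⟩ = 0.36924 / 0.79746.
⟨V⟩ = 0.46302.

0.463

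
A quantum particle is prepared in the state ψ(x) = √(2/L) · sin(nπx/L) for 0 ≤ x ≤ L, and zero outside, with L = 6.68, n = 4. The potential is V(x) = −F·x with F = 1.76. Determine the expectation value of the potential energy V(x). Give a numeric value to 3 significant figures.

⟨V⟩ = ∫ V(x)·|ψ|² dx.
With sin²θ = (1 − cos2θ)/2 on 0 ≤ x ≤ L: ∫sin²(nπx/L) dx = L/2, ∫x·sin²(nπx/L) dx = L²/4, ∫x²·sin²(nπx/L) dx = L³·(1/6 − 1/(4n²π²)); higher powers xᵏ the same way, integrating xᵏ·cos(2nπx/L) by parts.
⟨V⟩ = -5.8784.

-5.88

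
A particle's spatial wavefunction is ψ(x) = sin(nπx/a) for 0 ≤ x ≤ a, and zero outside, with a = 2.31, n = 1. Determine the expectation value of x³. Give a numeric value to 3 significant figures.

2.14

⟨x³⟩ = ∫ x³·|ψ|² dx / ∫|ψ|² dx (integrals over the domain).
With sin²θ = (1 − cos2θ)/2 on 0 ≤ x ≤ a: ∫sin²(nπx/a) dx = a/2, ∫x·sin²(nπx/a) dx = a²/4, ∫x²·sin²(nπx/a) dx = a³·(1/6 − 1/(4n²π²)); higher powers xᵏ the same way, integrating xᵏ·cos(2nπx/a) by parts.
State is unnormalized: ∫|ψ|² dx = 1.1550, and ∫ψ*·x³·ψ dx = 2.4774, so ⟨x³⟩ = 2.4774 / 1.1550.
⟨x³⟩ = 2.1449.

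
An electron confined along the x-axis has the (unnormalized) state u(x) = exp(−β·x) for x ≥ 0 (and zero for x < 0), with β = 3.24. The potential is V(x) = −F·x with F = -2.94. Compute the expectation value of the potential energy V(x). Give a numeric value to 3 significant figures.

⟨V⟩ = ∫ V(x)·|u|² dx / ∫|u|² dx.
Every integrand reduces to terms xʲ·e^(−2βx) on [0, ∞); use ∫₀^∞ xʲ·e^(−2βx) dx = j!/(2β)^(j+1).
State is unnormalized: ∫|u|² dx = 0.15432, and ∫u*·V(x)·u dx = 0.070016, so ⟨V⟩ = 0.070016 / 0.15432.
⟨V⟩ = 0.45370.

0.454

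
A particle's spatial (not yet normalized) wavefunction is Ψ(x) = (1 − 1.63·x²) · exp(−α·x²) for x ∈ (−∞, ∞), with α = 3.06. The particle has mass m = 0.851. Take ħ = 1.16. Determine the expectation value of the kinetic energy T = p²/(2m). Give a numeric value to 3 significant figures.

4.28

T = −(ħ²/2m) d²/dx², so ⟨T⟩ = −(ħ²/2m) ∫ Ψ*·Ψ'' dx / ∫|Ψ|² dx; with m = 0.851.
Expand each integrand as polynomial × e^(−2αx²) and use ∫x^(2j)·e^(−2αx²) dx = (2j−1)!!/(4α)^j · √(π/(2α)), odd powers → 0; here √(π/(2α)) = 0.71647. Differentiate with the product rule, d/dx e^(−αx²) = −2αx·e^(−αx²).
State is unnormalized: ∫|Ψ|² dx = 0.56377, and ∫Ψ*·(−ħ²/2m · Ψ'') dx = 2.4101, so ⟨T⟩ = 2.4101 / 0.56377.
⟨T⟩ = 4.2751.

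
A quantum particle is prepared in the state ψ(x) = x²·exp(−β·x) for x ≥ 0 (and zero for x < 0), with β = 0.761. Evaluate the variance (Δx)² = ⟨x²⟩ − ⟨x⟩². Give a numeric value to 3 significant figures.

2.16

Compute ⟨x⟩ and ⟨x²⟩ separately, then (Δx)² = ⟨x²⟩ − ⟨x⟩².
Every integrand reduces to terms xʲ·e^(−2βx) on [0, ∞); use ∫₀^∞ xʲ·e^(−2βx) dx = j!/(2β)^(j+1).
Normalization: ∫|ψ|² dx = 2.9386.
⟨x⟩ = 3.2852 and ⟨x²⟩ = 12.951.
(Δx)² = 12.951 − (3.2852)² = 2.1584.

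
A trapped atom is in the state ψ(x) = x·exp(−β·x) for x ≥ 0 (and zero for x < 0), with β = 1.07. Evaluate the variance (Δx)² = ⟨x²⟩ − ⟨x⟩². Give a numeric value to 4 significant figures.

Compute ⟨x⟩ and ⟨x²⟩ separately, then (Δx)² = ⟨x²⟩ − ⟨x⟩².
Every integrand reduces to terms xʲ·e^(−2βx) on [0, ∞); use ∫₀^∞ xʲ·e^(−2βx) dx = j!/(2β)^(j+1).
Normalization: ∫|ψ|² dx = 0.20407.
⟨x⟩ = 1.4019 and ⟨x²⟩ = 2.6203.
(Δx)² = 2.6203 − (1.4019)² = 0.65508.

0.6551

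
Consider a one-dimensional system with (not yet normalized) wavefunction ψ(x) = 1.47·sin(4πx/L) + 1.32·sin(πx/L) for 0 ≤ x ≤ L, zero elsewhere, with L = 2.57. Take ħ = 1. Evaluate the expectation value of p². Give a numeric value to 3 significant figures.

13.9

p² ψ = −ħ² d²ψ/dx²; ⟨p²⟩ = −ħ² ∫ ψ*·ψ'' dx / ∫|ψ|² dx.
d²/dx² sin(jπx/L) = −(jπ/L)²·sin(jπx/L); on 0 ≤ x ≤ L, ∫sin²(jπx/L) dx = L/2 and ∫sin(jπx/L)·sin(lπx/L) dx = 0 for j ≠ l, so only diagonal terms survive in ∫|ψ|² and ∫ψ·ψ″; ∫ψ·ψ′ dx = [ψ²/2] between the walls = 0.
State is unnormalized: ∫|ψ|² dx = 5.0157, and ∫ψ*·(−ħ² ψ'') dx = 69.734, so ⟨p²⟩ = 69.734 / 5.0157.
⟨p²⟩ = 13.903.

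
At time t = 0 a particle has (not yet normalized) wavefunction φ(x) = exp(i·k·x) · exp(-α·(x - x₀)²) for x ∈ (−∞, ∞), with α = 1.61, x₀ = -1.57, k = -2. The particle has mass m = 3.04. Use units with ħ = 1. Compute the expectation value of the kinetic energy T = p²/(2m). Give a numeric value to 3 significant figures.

T = −(ħ²/2m) d²/dx², so ⟨T⟩ = −(ħ²/2m) ∫ φ*·φ'' dx / ∫|φ|² dx; with m = 3.04.
Gaussian moments (u = x − x₀): ∫u^(2j)·e^(−2αu²) du = (2j−1)!!/(4α)^j · √(π/(2α)), odd powers integrate to 0; here √(π/(2α)) = 0.98775. Derivatives: φ′ = (ik − 2αu)·φ, φ″ = ((ik − 2αu)² − 2α)·φ; the odd-in-u pieces drop out.
State is unnormalized: ∫|φ|² dx = 0.98775, and ∫φ*·(−ħ²/2m · φ'') dx = 0.91139, so ⟨T⟩ = 0.91139 / 0.98775.
⟨T⟩ = 0.92270.

0.923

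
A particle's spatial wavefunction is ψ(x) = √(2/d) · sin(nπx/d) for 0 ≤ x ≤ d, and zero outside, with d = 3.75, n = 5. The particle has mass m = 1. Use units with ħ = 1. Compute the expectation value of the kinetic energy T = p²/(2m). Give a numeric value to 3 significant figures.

T = −(ħ²/2m) d²/dx², so ⟨T⟩ = −(ħ²/2m) ∫ ψ*·ψ'' dx; with m = 1.
d/dx sin(nπx/d) = (nπ/d)·cos(nπx/d) and d²/dx² sin(nπx/d) = −(nπ/d)²·sin(nπx/d); on 0 ≤ x ≤ d, ∫sin²(nπx/d) dx = d/2 and ∫sin(nπx/d)·cos(nπx/d) dx = 0.
⟨T⟩ = 8.7730.

8.77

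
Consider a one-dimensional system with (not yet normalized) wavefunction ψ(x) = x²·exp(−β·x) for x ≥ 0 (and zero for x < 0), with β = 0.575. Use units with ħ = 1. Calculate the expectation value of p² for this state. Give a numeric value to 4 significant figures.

p² ψ = −ħ² d²ψ/dx²; ⟨p²⟩ = −ħ² ∫ ψ*·ψ'' dx / ∫|ψ|² dx.
Differentiate x²·exp(−β·x) with the product rule; every integrand then reduces to terms xʲ·e^(−2βx) on [0, ∞), with ∫₀^∞ xʲ·e^(−2βx) dx = j!/(2β)^(j+1).
State is unnormalized: ∫|ψ|² dx = 11.932, and ∫ψ*·(−ħ² ψ'') dx = 1.3150, so ⟨p²⟩ = 1.3150 / 11.932.
⟨p²⟩ = 0.11021.

0.1102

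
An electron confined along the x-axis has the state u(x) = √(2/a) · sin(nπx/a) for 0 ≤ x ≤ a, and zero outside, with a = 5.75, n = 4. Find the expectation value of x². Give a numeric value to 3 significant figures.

⟨x²⟩ = ∫ x²·|u|² dx (integrals over the domain).
With sin²θ = (1 − cos2θ)/2 on 0 ≤ x ≤ a: ∫sin²(nπx/a) dx = a/2, ∫x·sin²(nπx/a) dx = a²/4, ∫x²·sin²(nπx/a) dx = a³·(1/6 − 1/(4n²π²)); higher powers xᵏ the same way, integrating xᵏ·cos(2nπx/a) by parts.
⟨x²⟩ = 10.916.

10.9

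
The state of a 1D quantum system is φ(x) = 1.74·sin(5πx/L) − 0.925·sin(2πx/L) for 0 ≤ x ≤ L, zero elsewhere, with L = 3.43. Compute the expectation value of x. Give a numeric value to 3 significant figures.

⟨x⟩ = ∫ x·|φ|² dx / ∫|φ|² dx (integrals over the domain).
On 0 ≤ x ≤ L (j ≠ l): ∫sin²(jπx/L) dx = L/2, ∫sin(jπx/L)·sin(lπx/L) dx = 0; diagonal moments ∫x·sin²(jπx/L) dx = L²/4, ∫x²·sin²(jπx/L) dx = L³·(1/6 − 1/(4j²π²)); cross terms ∫x·sin(jπx/L)·sin(lπx/L) dx = 0 for j + l even and −4jlL²/(π²(j² − l²)²) for j + l odd, ∫x²·sin(jπx/L)·sin(lπx/L) dx = (−1)^(j+l)·4jlL³/(π²(j² − l²)²); higher powers the same way via product-to-sum and parts.
State is unnormalized: ∫|φ|² dx = 6.6597, and ∫φ*·x·φ dx = 11.769, so ⟨x⟩ = 11.769 / 6.6597.
⟨x⟩ = 1.7673.

1.77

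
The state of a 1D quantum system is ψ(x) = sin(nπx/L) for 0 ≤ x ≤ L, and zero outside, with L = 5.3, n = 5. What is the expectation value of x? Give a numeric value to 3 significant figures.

2.65

⟨x⟩ = ∫ x·|ψ|² dx / ∫|ψ|² dx (integrals over the domain).
With sin²θ = (1 − cos2θ)/2 on 0 ≤ x ≤ L: ∫sin²(nπx/L) dx = L/2, ∫x·sin²(nπx/L) dx = L²/4, ∫x²·sin²(nπx/L) dx = L³·(1/6 − 1/(4n²π²)); higher powers xᵏ the same way, integrating xᵏ·cos(2nπx/L) by parts.
State is unnormalized: ∫|ψ|² dx = 2.6500, and ∫ψ*·x·ψ dx = 7.0225, so ⟨x⟩ = 7.0225 / 2.6500.
⟨x⟩ = 2.6500.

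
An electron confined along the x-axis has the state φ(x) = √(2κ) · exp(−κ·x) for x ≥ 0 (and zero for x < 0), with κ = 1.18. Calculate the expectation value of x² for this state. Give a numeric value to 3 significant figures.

0.359

⟨x²⟩ = ∫ x²·|φ|² dx (integrals over the domain).
Every integrand reduces to terms xʲ·e^(−2κx) on [0, ∞); use ∫₀^∞ xʲ·e^(−2κx) dx = j!/(2κ)^(j+1).
⟨x²⟩ = 0.35909.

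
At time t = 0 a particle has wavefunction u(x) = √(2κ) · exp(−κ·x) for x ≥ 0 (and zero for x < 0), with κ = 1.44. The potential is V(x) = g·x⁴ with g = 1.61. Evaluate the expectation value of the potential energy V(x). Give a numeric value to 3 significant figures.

0.562

⟨V⟩ = ∫ V(x)·|u|² dx.
Every integrand reduces to terms xʲ·e^(−2κx) on [0, ∞); use ∫₀^∞ xʲ·e^(−2κx) dx = j!/(2κ)^(j+1).
⟨V⟩ = 0.56165.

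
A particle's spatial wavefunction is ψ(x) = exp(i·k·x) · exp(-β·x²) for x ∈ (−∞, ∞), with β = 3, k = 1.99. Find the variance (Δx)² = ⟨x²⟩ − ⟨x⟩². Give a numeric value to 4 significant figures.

0.08333

Compute ⟨x⟩ and ⟨x²⟩ separately, then (Δx)² = ⟨x²⟩ − ⟨x⟩².
Gaussian moments: ∫x^(2j)·e^(−2βx²) dx = (2j−1)!!/(4β)^j · √(π/(2β)), odd powers integrate to 0; here √(π/(2β)) = 0.72360.
Normalization: ∫|ψ|² dx = 0.72360.
⟨x⟩ = 0.0000 and ⟨x²⟩ = 0.083333.
(Δx)² = 0.083333 − (0.0000)² = 0.083333.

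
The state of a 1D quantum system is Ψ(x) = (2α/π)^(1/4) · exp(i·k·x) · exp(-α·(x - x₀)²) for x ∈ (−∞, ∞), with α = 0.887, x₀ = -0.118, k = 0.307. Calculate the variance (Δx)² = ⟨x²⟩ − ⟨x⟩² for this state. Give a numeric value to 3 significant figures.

Compute ⟨x⟩ and ⟨x²⟩ separately, then (Δx)² = ⟨x²⟩ − ⟨x⟩².
Gaussian moments (u = x − x₀): ∫u^(2j)·e^(−2αu²) du = (2j−1)!!/(4α)^j · √(π/(2α)), odd powers integrate to 0; here √(π/(2α)) = 1.3308.
⟨x⟩ = -0.11800 and ⟨x²⟩ = 0.29577.
(Δx)² = 0.29577 − (-0.11800)² = 0.28185.

0.282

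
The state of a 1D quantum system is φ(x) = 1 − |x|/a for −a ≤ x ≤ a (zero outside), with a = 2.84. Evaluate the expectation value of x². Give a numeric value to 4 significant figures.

0.8066

⟨x²⟩ = ∫ x²·|φ|² dx / ∫|φ|² dx (integrals over the domain).
φ is even, so ∫ over [−a, a] = 2∫₀ᵃ with φ = 1 − x/a there: ∫₀ᵃ (1 − x/a)² dx = a/3, ∫₀ᵃ x²(1 − x/a)² dx = a³/30, ∫₀ᵃ x⁴(1 − x/a)² dx = a⁵/105.
State is unnormalized: ∫|φ|² dx = 1.8933, and ∫φ*·x²·φ dx = 1.5271, so ⟨x²⟩ = 1.5271 / 1.8933.
⟨x²⟩ = 0.80656.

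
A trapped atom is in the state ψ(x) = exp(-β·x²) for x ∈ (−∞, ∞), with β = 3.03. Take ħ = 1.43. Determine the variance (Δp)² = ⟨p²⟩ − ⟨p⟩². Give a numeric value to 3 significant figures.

6.20

Compute ⟨p⟩ and ⟨p²⟩ separately; (Δp)² = ⟨p²⟩ − ⟨p⟩².
Gaussian moments: ∫x^(2j)·e^(−2βx²) dx = (2j−1)!!/(4β)^j · √(π/(2β)), odd powers integrate to 0; here √(π/(2β)) = 0.72001. Derivatives: d/dx e^(−βx²) = −2βx·e^(−βx²), d²/dx² e^(−βx²) = (4β²x² − 2β)·e^(−βx²).
Normalization: ∫|ψ|² dx = 0.72001.
⟨p⟩ = 0.0000 and ⟨p²⟩ = 6.1960.
(Δp)² = 6.1960 − (0.0000)² = 6.1960.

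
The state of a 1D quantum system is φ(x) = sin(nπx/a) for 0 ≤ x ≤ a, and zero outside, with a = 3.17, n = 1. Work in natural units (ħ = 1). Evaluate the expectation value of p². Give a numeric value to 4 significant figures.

p² φ = −ħ² d²φ/dx²; ⟨p²⟩ = −ħ² ∫ φ*·φ'' dx / ∫|φ|² dx.
d/dx sin(nπx/a) = (nπ/a)·cos(nπx/a) and d²/dx² sin(nπx/a) = −(nπ/a)²·sin(nπx/a); on 0 ≤ x ≤ a, ∫sin²(nπx/a) dx = a/2 and ∫sin(nπx/a)·cos(nπx/a) dx = 0.
State is unnormalized: ∫|φ|² dx = 1.5850, and ∫φ*·(−ħ² φ'') dx = 1.5567, so ⟨p²⟩ = 1.5567 / 1.5850.
⟨p²⟩ = 0.98216.

0.9822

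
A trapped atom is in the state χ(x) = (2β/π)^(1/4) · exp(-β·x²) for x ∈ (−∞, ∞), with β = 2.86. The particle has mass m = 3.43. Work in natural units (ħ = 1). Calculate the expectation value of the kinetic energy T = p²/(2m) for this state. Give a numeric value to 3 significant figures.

T = −(ħ²/2m) d²/dx², so ⟨T⟩ = −(ħ²/2m) ∫ χ*·χ'' dx; with m = 3.43.
Gaussian moments: ∫x^(2j)·e^(−2βx²) dx = (2j−1)!!/(4β)^j · √(π/(2β)), odd powers integrate to 0; here √(π/(2β)) = 0.74110. Derivatives: d/dx e^(−βx²) = −2βx·e^(−βx²), d²/dx² e^(−βx²) = (4β²x² − 2β)·e^(−βx²).
⟨T⟩ = 0.41691.

0.417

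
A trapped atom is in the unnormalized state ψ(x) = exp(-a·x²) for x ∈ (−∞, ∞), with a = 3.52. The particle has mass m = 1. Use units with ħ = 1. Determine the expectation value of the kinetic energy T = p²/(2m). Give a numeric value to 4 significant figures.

T = −(ħ²/2m) d²/dx², so ⟨T⟩ = −(ħ²/2m) ∫ ψ*·ψ'' dx / ∫|ψ|² dx; with m = 1.
Gaussian moments: ∫x^(2j)·e^(−2ax²) dx = (2j−1)!!/(4a)^j · √(π/(2a)), odd powers integrate to 0; here √(π/(2a)) = 0.66802. Derivatives: d/dx e^(−ax²) = −2ax·e^(−ax²), d²/dx² e^(−ax²) = (4a²x² − 2a)·e^(−ax²).
State is unnormalized: ∫|ψ|² dx = 0.66802, and ∫ψ*·(−ħ²/2m · ψ'') dx = 1.1757, so ⟨T⟩ = 1.1757 / 0.66802.
⟨T⟩ = 1.7600.

1.760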